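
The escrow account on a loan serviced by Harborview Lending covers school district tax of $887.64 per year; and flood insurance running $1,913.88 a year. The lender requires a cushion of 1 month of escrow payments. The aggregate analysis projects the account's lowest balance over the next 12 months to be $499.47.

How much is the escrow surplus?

School district tax: $887.64/yr
Flood insurance: $1,913.88/yr
Combined annual = $887.64 + $1,913.88 = $2,801.52
Monthly = $2,801.52 ÷ 12 = $233.46
Required reserve = 1 × $233.46 = $233.46
Surplus = $499.47 − $233.46 = $266.01

$266.01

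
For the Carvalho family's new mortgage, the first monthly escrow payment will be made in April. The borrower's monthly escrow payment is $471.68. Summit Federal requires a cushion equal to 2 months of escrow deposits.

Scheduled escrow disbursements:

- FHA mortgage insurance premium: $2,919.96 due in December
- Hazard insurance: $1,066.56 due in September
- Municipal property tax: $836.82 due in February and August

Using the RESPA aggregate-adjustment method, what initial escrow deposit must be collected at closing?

$1,521.58

Cushion = 2 × $471.68 = $943.36
Trial balance (start $0, +$471.68 each month, − disbursements):
  Apr: +$471.68 → $471.68
  May: +$471.68 → $943.36
  Jun: +$471.68 → $1,415.04
  Jul: +$471.68 → $1,886.72
  Aug: +$471.68 − $836.82 → $1,521.58
  Sep: +$471.68 − $1,066.56 → $926.70
  Oct: +$471.68 → $1,398.38
  Nov: +$471.68 → $1,870.06
  Dec: +$471.68 − $2,919.96 → -$578.22
  Jan: +$471.68 → -$106.54
  Feb: +$471.68 − $836.82 → -$471.68
  Mar: +$471.68 → $0.00
Lowest trial balance = -$578.22 (Dec)
Initial deposit = cushion − low point = $943.36 − (-$578.22) = $1,521.58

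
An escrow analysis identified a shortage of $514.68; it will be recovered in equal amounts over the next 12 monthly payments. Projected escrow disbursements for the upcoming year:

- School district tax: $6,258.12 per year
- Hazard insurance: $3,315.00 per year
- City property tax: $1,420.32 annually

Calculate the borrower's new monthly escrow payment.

School district tax: $6,258.12/yr
Hazard insurance: $3,315.00/yr
City property tax: $1,420.32/yr
Total per year = $6,258.12 + $3,315.00 + $1,420.32 = $10,993.44
Base monthly escrow = $10,993.44 / 12 = $916.12
Shortage per month = $514.68 / 12 = $42.89
Adjusted monthly = $916.12 + $42.89 = $959.01

$959.01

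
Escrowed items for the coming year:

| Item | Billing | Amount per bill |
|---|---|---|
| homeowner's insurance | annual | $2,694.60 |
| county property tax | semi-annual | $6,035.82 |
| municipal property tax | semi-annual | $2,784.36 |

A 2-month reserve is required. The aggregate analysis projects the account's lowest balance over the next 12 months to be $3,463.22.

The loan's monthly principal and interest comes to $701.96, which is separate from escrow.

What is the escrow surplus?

Homeowner's insurance: $2,694.60 per year
County property tax: $6,035.82 × 2 = $12,071.64 per year
Municipal property tax: $2,784.36 × 2 = $5,568.72 per year
Total annual escrow = $2,694.60 + $12,071.64 + $5,568.72 = $20,334.96
Monthly = $20,334.96 ÷ 12 = $1,694.58
Cushion = 2 × $1,694.58 = $3,389.16
Surplus = $3,463.22 − $3,389.16 = $74.06

$74.06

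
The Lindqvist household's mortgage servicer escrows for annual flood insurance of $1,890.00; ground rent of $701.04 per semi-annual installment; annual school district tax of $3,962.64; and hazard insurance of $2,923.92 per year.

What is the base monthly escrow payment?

$848.22

Flood insurance = $1,890.00 per year
Ground rent = $701.04 × 2 = $1,402.08 per year
School district tax = $3,962.64 per year
Hazard insurance = $2,923.92 per year
Total per year = $10,178.64
Base monthly escrow = $10,178.64 ÷ 12 = $848.22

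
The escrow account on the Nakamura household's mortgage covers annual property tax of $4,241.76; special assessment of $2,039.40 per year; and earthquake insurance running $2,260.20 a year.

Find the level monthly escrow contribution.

Property tax — $4,241.76/yr
Special assessment — $2,039.40/yr
Earthquake insurance — $2,260.20/yr
Combined annual = $8,541.36
Monthly = $8,541.36 ÷ 12 = $711.78

$711.78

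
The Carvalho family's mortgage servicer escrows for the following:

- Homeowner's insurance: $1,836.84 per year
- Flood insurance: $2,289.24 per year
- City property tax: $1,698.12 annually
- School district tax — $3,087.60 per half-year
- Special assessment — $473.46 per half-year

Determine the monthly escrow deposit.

$1,078.86

Homeowner's insurance: $1,836.84 annually
Flood insurance: $2,289.24 annually
City property tax: $1,698.12 annually
School district tax: $3,087.60 × 2 = $6,175.20 annually
Special assessment: $473.46 × 2 = $946.92 annually
Total annual escrow = $1,836.84 + $2,289.24 + $1,698.12 + $6,175.20 + $946.92 = $12,946.32
Base monthly escrow = $12,946.32 / 12 = $1,078.86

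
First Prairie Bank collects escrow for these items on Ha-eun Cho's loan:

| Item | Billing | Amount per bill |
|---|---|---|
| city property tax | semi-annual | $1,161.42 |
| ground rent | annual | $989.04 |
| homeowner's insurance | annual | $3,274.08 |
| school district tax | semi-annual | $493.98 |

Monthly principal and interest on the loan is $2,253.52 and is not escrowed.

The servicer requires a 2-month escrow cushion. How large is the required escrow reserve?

City property tax — $1,161.42 × 2 = $2,322.84/yr
Ground rent — $989.04/yr
Homeowner's insurance — $3,274.08/yr
School district tax — $493.98 × 2 = $987.96/yr
Combined annual = $7,573.92
Monthly escrow = $7,573.92 ÷ 12 = $631.16
Required cushion = 2 × $631.16 = $1,262.32

$1,262.32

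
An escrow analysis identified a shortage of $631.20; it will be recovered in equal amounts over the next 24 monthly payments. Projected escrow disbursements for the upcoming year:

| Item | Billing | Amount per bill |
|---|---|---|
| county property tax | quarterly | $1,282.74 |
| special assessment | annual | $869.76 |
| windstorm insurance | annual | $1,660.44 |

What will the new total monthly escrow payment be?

$664.73

County property tax — $1,282.74 × 4 = $5,130.96 annually
Special assessment — $869.76 annually
Windstorm insurance — $1,660.44 annually
Annual escrow total = $5,130.96 + $869.76 + $1,660.44 = $7,661.16
Monthly = $7,661.16 / 12 = $638.43
Shortage spread = $631.20 ÷ 24 = $26.30/mo
Adjusted monthly = $638.43 + $26.30 = $664.73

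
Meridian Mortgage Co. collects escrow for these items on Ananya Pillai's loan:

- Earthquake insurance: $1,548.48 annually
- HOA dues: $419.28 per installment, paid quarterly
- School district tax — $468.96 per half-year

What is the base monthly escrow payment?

Earthquake insurance = $1,548.48 annually
HOA dues = $419.28 × 4 = $1,677.12 annually
School district tax = $468.96 × 2 = $937.92 annually
Total per year = $4,163.52
Monthly = $4,163.52 / 12 = $346.96

$346.96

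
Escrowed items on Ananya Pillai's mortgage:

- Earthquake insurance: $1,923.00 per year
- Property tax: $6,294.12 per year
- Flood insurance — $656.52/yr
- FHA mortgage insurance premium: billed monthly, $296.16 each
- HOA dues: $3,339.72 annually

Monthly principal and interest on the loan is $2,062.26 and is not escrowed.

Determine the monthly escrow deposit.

$1,313.94

Earthquake insurance: $1,923.00 annually
Property tax: $6,294.12 annually
Flood insurance: $656.52 annually
FHA mortgage insurance premium: $296.16 × 12 = $3,553.92 annually
HOA dues: $3,339.72 annually
Annual escrow total = $1,923.00 + $6,294.12 + $656.52 + $3,553.92 + $3,339.72 = $15,767.28
Monthly = $15,767.28 / 12 = $1,313.94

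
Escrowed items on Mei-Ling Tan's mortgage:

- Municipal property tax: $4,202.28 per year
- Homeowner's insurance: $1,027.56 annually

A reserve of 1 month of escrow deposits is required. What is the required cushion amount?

$435.82

Municipal property tax: $4,202.28
Homeowner's insurance: $1,027.56
Total annual escrow = $5,229.84
Base monthly escrow = $5,229.84 ÷ 12 = $435.82
Reserve = 1 × $435.82 = $435.82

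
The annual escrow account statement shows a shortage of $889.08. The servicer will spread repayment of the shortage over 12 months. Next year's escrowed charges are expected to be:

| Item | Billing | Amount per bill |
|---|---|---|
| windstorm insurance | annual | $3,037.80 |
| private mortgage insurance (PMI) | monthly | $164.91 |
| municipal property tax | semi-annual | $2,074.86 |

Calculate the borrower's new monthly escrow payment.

Windstorm insurance — $3,037.80 per year
Private mortgage insurance (PMI) — $164.91 × 12 = $1,978.92 per year
Municipal property tax — $2,074.86 × 2 = $4,149.72 per year
Yearly total = $9,166.44
Base monthly escrow = $9,166.44 ÷ 12 = $763.87
Shortage spread = $889.08 ÷ 12 = $74.09/mo
Adjusted monthly = $763.87 + $74.09 = $837.96

$837.96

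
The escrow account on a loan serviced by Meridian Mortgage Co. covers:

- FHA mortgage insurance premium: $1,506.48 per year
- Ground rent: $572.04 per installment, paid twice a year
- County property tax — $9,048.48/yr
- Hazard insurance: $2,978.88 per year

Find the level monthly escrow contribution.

FHA mortgage insurance premium = $1,506.48 annually
Ground rent = $572.04 × 2 = $1,144.08 annually
County property tax = $9,048.48 annually
Hazard insurance = $2,978.88 annually
Annual escrow total = $1,506.48 + $1,144.08 + $9,048.48 + $2,978.88 = $14,677.92
Base monthly escrow = $14,677.92 / 12 = $1,223.16

$1,223.16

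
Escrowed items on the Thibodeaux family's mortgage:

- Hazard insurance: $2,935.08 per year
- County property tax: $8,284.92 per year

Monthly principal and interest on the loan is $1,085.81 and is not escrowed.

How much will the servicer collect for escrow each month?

Hazard insurance: $2,935.08
County property tax: $8,284.92
Combined annual = $2,935.08 + $8,284.92 = $11,220.00
Monthly escrow = $11,220.00 / 12 = $935.00

$935.00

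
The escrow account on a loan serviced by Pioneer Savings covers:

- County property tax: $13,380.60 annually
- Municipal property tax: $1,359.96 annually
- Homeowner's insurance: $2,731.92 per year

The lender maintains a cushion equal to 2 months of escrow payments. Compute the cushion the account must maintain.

$2,912.08

County property tax — $13,380.60 per year
Municipal property tax — $1,359.96 per year
Homeowner's insurance — $2,731.92 per year
Annual escrow total = $13,380.60 + $1,359.96 + $2,731.92 = $17,472.48
Monthly escrow = $17,472.48 ÷ 12 = $1,456.04
Reserve = 2 × $1,456.04 = $2,912.08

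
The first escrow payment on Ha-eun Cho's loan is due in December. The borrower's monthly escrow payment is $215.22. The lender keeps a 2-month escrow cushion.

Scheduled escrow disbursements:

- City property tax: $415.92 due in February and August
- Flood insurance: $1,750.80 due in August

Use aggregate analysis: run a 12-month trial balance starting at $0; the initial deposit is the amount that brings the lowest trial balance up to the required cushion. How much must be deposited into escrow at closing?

Cushion = 2 × $215.22 = $430.44
Trial balance (start $0, +$215.22 each month, − disbursements):
  Dec: +$215.22 → $215.22
  Jan: +$215.22 → $430.44
  Feb: +$215.22 − $415.92 → $229.74
  Mar: +$215.22 → $444.96
  Apr: +$215.22 → $660.18
  May: +$215.22 → $875.40
  Jun: +$215.22 → $1,090.62
  Jul: +$215.22 → $1,305.84
  Aug: +$215.22 − $2,166.72 → -$645.66
  Sep: +$215.22 → -$430.44
  Oct: +$215.22 → -$215.22
  Nov: +$215.22 → $0.00
Lowest trial balance = -$645.66 (Aug)
Initial deposit = cushion − low point = $430.44 − (-$645.66) = $1,076.10

$1,076.10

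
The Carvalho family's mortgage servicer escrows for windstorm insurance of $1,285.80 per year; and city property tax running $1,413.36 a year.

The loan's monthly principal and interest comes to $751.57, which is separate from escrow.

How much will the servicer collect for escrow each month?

Windstorm insurance: $1,285.80
City property tax: $1,413.36
Total annual escrow = $2,699.16
Monthly escrow = $2,699.16 ÷ 12 = $224.93

$224.93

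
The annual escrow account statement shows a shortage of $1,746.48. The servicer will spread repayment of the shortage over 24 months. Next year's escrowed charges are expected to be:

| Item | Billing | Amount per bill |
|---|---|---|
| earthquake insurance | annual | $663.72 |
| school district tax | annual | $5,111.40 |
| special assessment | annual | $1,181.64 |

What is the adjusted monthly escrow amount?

$652.50

Earthquake insurance: $663.72/yr
School district tax: $5,111.40/yr
Special assessment: $1,181.64/yr
Yearly total = $6,956.76
Monthly escrow = $6,956.76 ÷ 12 = $579.73
Monthly shortage recovery: $1,746.48 ÷ 24 = $72.77
New monthly escrow = $579.73 + $72.77 = $652.50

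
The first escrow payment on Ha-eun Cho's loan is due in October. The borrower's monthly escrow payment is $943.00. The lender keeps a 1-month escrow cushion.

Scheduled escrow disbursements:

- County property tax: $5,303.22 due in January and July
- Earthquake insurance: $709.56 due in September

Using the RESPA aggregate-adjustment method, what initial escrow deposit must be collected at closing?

Cushion = 1 × $943.00 = $943.00
Trial balance (start $0, +$943.00 each month, − disbursements):
  Oct: +$943.00 → $943.00
  Nov: +$943.00 → $1,886.00
  Dec: +$943.00 → $2,829.00
  Jan: +$943.00 − $5,303.22 → -$1,531.22
  Feb: +$943.00 → -$588.22
  Mar: +$943.00 → $354.78
  Apr: +$943.00 → $1,297.78
  May: +$943.00 → $2,240.78
  Jun: +$943.00 → $3,183.78
  Jul: +$943.00 − $5,303.22 → -$1,176.44
  Aug: +$943.00 → -$233.44
  Sep: +$943.00 − $709.56 → $0.00
Lowest trial balance = -$1,531.22 (Jan)
Initial deposit = cushion − low point = $943.00 − (-$1,531.22) = $2,474.22

$2,474.22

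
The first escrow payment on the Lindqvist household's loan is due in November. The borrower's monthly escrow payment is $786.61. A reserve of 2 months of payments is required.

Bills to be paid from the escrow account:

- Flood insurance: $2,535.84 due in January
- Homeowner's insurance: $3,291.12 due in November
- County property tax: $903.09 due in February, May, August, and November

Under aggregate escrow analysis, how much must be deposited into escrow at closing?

$6,059.92

Cushion = 2 × $786.61 = $1,573.22
Trial balance (start $0, +$786.61 each month, − disbursements):
  Nov: +$786.61 − $4,194.21 → -$3,407.60
  Dec: +$786.61 → -$2,620.99
  Jan: +$786.61 − $2,535.84 → -$4,370.22
  Feb: +$786.61 − $903.09 → -$4,486.70
  Mar: +$786.61 → -$3,700.09
  Apr: +$786.61 → -$2,913.48
  May: +$786.61 − $903.09 → -$3,029.96
  Jun: +$786.61 → -$2,243.35
  Jul: +$786.61 → -$1,456.74
  Aug: +$786.61 − $903.09 → -$1,573.22
  Sep: +$786.61 → -$786.61
  Oct: +$786.61 → $0.00
Lowest trial balance = -$4,486.70 (Feb)
Initial deposit = cushion − low point = $1,573.22 − (-$4,486.70) = $6,059.92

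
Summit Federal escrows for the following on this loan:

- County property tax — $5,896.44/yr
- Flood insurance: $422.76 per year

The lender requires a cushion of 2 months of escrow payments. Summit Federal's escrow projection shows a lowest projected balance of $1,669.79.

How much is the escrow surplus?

County property tax: $5,896.44 per year
Flood insurance: $422.76 per year
Combined annual = $5,896.44 + $422.76 = $6,319.20
Per month = $6,319.20 / 12 = $526.60
Cushion = 2 × $526.60 = $1,053.20
Excess over cushion: $1,669.79 − $1,053.20 = $616.59

$616.59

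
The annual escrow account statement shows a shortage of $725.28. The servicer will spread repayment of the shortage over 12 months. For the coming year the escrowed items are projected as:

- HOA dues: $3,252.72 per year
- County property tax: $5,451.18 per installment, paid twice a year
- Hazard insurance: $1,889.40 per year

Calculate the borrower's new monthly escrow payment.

$1,397.48

HOA dues = $3,252.72 per year
County property tax = $5,451.18 × 2 = $10,902.36 per year
Hazard insurance = $1,889.40 per year
Combined annual = $3,252.72 + $10,902.36 + $1,889.40 = $16,044.48
Per month = $16,044.48 / 12 = $1,337.04
Shortage spread = $725.28 ÷ 12 = $60.44/mo
Adjusted monthly = $1,337.04 + $60.44 = $1,397.48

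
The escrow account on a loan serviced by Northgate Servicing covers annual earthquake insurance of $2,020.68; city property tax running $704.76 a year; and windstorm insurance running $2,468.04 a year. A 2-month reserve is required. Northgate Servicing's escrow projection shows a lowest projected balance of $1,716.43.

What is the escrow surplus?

Earthquake insurance — $2,020.68 per year
City property tax — $704.76 per year
Windstorm insurance — $2,468.04 per year
Annual escrow total = $2,020.68 + $704.76 + $2,468.04 = $5,193.48
Base monthly escrow = $5,193.48 / 12 = $432.79
Required reserve = 2 × $432.79 = $865.58
Excess over cushion: $1,716.43 − $865.58 = $850.85

$850.85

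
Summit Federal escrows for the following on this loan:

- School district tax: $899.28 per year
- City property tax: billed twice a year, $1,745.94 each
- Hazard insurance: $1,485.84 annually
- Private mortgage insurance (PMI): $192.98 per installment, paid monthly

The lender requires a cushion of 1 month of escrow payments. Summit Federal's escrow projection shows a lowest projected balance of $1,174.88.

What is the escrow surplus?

$492.15

School district tax: $899.28
City property tax: $1,745.94 × 2 = $3,491.88
Hazard insurance: $1,485.84
Private mortgage insurance (PMI): $192.98 × 12 = $2,315.76
Total annual escrow = $8,192.76
Monthly = $8,192.76 ÷ 12 = $682.73
Required cushion = 1 × $682.73 = $682.73
Surplus = $1,174.88 − $682.73 = $492.15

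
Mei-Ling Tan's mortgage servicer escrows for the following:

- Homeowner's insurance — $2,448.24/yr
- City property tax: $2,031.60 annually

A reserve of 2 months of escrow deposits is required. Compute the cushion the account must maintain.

Homeowner's insurance: $2,448.24/yr
City property tax: $2,031.60/yr
Annual escrow total = $4,479.84
Per month = $4,479.84 ÷ 12 = $373.32
Required cushion = 2 × $373.32 = $746.64

$746.64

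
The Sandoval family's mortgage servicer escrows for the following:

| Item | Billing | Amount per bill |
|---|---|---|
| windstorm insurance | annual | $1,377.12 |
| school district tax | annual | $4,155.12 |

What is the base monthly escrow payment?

$461.02

Windstorm insurance = $1,377.12 per year
School district tax = $4,155.12 per year
Combined annual = $1,377.12 + $4,155.12 = $5,532.24
Per month = $5,532.24 ÷ 12 = $461.02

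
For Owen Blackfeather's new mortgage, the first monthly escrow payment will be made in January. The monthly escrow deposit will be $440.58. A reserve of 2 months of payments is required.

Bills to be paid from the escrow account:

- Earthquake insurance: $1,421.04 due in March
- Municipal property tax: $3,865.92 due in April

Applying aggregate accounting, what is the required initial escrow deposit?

$4,405.80

Cushion = 2 × $440.58 = $881.16
Trial balance (start $0, +$440.58 each month, − disbursements):
  Jan: +$440.58 → $440.58
  Feb: +$440.58 → $881.16
  Mar: +$440.58 − $1,421.04 → -$99.30
  Apr: +$440.58 − $3,865.92 → -$3,524.64
  May: +$440.58 → -$3,084.06
  Jun: +$440.58 → -$2,643.48
  Jul: +$440.58 → -$2,202.90
  Aug: +$440.58 → -$1,762.32
  Sep: +$440.58 → -$1,321.74
  Oct: +$440.58 → -$881.16
  Nov: +$440.58 → -$440.58
  Dec: +$440.58 → $0.00
Lowest trial balance = -$3,524.64 (Apr)
Initial deposit = cushion − low point = $881.16 − (-$3,524.64) = $4,405.80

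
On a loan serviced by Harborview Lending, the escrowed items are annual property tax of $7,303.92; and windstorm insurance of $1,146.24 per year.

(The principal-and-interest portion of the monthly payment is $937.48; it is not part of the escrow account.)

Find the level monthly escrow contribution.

$704.18

Property tax = $7,303.92/yr
Windstorm insurance = $1,146.24/yr
Annual escrow total = $8,450.16
Per month = $8,450.16 / 12 = $704.18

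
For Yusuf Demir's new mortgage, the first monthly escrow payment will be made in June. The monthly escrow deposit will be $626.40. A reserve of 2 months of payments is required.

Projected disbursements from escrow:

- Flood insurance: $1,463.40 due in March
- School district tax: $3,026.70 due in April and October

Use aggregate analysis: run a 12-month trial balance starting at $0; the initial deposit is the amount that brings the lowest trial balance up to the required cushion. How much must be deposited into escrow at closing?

$1,879.20

Cushion = 2 × $626.40 = $1,252.80
Trial balance (start $0, +$626.40 each month, − disbursements):
  Jun: +$626.40 → $626.40
  Jul: +$626.40 → $1,252.80
  Aug: +$626.40 → $1,879.20
  Sep: +$626.40 → $2,505.60
  Oct: +$626.40 − $3,026.70 → $105.30
  Nov: +$626.40 → $731.70
  Dec: +$626.40 → $1,358.10
  Jan: +$626.40 → $1,984.50
  Feb: +$626.40 → $2,610.90
  Mar: +$626.40 − $1,463.40 → $1,773.90
  Apr: +$626.40 − $3,026.70 → -$626.40
  May: +$626.40 → $0.00
Lowest trial balance = -$626.40 (Apr)
Initial deposit = cushion − low point = $1,252.80 − (-$626.40) = $1,879.20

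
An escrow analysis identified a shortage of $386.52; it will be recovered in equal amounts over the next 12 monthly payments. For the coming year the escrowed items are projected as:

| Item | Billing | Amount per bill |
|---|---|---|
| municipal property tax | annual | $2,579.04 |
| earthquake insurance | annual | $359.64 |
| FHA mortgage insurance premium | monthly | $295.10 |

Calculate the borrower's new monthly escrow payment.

Municipal property tax: $2,579.04
Earthquake insurance: $359.64
FHA mortgage insurance premium: $295.10 × 12 = $3,541.20
Annual escrow total = $6,479.88
Monthly = $6,479.88 ÷ 12 = $539.99
Shortage per month = $386.52 ÷ 12 = $32.21
Adjusted monthly = $539.99 + $32.21 = $572.20

$572.20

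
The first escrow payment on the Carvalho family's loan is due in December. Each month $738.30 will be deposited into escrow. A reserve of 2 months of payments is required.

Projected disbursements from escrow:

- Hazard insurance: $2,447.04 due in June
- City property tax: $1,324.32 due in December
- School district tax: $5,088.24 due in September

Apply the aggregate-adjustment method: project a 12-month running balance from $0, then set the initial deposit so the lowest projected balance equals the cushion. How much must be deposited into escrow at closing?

$2,953.20

Cushion = 2 × $738.30 = $1,476.60
Trial balance (start $0, +$738.30 each month, − disbursements):
  Dec: +$738.30 − $1,324.32 → -$586.02
  Jan: +$738.30 → $152.28
  Feb: +$738.30 → $890.58
  Mar: +$738.30 → $1,628.88
  Apr: +$738.30 → $2,367.18
  May: +$738.30 → $3,105.48
  Jun: +$738.30 − $2,447.04 → $1,396.74
  Jul: +$738.30 → $2,135.04
  Aug: +$738.30 → $2,873.34
  Sep: +$738.30 − $5,088.24 → -$1,476.60
  Oct: +$738.30 → -$738.30
  Nov: +$738.30 → $0.00
Lowest trial balance = -$1,476.60 (Sep)
Initial deposit = cushion − low point = $1,476.60 − (-$1,476.60) = $2,953.20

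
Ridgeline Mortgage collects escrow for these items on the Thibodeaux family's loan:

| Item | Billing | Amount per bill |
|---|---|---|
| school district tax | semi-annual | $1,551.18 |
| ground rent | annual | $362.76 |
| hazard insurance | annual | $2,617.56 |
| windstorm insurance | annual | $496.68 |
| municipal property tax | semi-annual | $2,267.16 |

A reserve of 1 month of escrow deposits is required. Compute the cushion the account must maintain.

$926.14

School district tax = $1,551.18 × 2 = $3,102.36 per year
Ground rent = $362.76 per year
Hazard insurance = $2,617.56 per year
Windstorm insurance = $496.68 per year
Municipal property tax = $2,267.16 × 2 = $4,534.32 per year
Total per year = $3,102.36 + $362.76 + $2,617.56 + $496.68 + $4,534.32 = $11,113.68
Per month = $11,113.68 / 12 = $926.14
Reserve = 1 × $926.14 = $926.14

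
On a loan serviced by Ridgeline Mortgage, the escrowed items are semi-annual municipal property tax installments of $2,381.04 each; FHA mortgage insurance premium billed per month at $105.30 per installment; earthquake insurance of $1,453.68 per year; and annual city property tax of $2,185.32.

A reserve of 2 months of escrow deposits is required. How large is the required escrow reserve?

$1,610.78

Municipal property tax — $2,381.04 × 2 = $4,762.08 per year
FHA mortgage insurance premium — $105.30 × 12 = $1,263.60 per year
Earthquake insurance — $1,453.68 per year
City property tax — $2,185.32 per year
Yearly total = $9,664.68
Per month = $9,664.68 / 12 = $805.39
Cushion = 2 × $805.39 = $1,610.78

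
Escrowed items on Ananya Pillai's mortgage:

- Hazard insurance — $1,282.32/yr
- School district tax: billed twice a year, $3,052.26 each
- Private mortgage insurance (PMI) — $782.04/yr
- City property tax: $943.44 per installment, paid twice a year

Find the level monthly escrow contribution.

$837.98

Hazard insurance — $1,282.32 annually
School district tax — $3,052.26 × 2 = $6,104.52 annually
Private mortgage insurance (PMI) — $782.04 annually
City property tax — $943.44 × 2 = $1,886.88 annually
Total annual escrow = $10,055.76
Per month = $10,055.76 ÷ 12 = $837.98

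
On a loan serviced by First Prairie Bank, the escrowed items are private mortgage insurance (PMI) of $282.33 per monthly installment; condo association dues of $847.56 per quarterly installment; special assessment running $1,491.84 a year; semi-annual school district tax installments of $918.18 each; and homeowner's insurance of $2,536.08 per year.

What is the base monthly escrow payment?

Private mortgage insurance (PMI): $282.33 × 12 = $3,387.96 per year
Condo association dues: $847.56 × 4 = $3,390.24 per year
Special assessment: $1,491.84 per year
School district tax: $918.18 × 2 = $1,836.36 per year
Homeowner's insurance: $2,536.08 per year
Total per year = $12,642.48
Per month = $12,642.48 / 12 = $1,053.54

$1,053.54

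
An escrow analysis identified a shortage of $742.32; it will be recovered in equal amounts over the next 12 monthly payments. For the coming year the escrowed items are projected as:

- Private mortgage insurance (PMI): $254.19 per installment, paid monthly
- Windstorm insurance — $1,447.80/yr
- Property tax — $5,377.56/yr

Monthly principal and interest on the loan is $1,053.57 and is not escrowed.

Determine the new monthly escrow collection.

$884.83

Private mortgage insurance (PMI): $254.19 × 12 = $3,050.28
Windstorm insurance: $1,447.80
Property tax: $5,377.56
Total per year = $3,050.28 + $1,447.80 + $5,377.56 = $9,875.64
Monthly escrow = $9,875.64 ÷ 12 = $822.97
Monthly shortage recovery: $742.32 / 12 = $61.86
Adjusted monthly = $822.97 + $61.86 = $884.83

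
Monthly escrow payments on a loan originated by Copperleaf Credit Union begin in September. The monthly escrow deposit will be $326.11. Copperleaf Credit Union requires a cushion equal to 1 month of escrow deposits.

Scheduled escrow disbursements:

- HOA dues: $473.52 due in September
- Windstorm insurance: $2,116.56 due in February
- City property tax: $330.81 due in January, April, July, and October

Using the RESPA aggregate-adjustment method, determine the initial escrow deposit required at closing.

$1,621.15

Cushion = 1 × $326.11 = $326.11
Trial balance (start $0, +$326.11 each month, − disbursements):
  Sep: +$326.11 − $473.52 → -$147.41
  Oct: +$326.11 − $330.81 → -$152.11
  Nov: +$326.11 → $174.00
  Dec: +$326.11 → $500.11
  Jan: +$326.11 − $330.81 → $495.41
  Feb: +$326.11 − $2,116.56 → -$1,295.04
  Mar: +$326.11 → -$968.93
  Apr: +$326.11 − $330.81 → -$973.63
  May: +$326.11 → -$647.52
  Jun: +$326.11 → -$321.41
  Jul: +$326.11 − $330.81 → -$326.11
  Aug: +$326.11 → $0.00
Lowest trial balance = -$1,295.04 (Feb)
Initial deposit = cushion − low point = $326.11 − (-$1,295.04) = $1,621.15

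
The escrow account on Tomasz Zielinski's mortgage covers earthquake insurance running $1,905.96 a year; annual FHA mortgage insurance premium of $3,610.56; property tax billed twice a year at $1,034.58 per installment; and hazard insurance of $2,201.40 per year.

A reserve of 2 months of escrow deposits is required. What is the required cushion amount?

$1,631.18

Earthquake insurance = $1,905.96 annually
FHA mortgage insurance premium = $3,610.56 annually
Property tax = $1,034.58 × 2 = $2,069.16 annually
Hazard insurance = $2,201.40 annually
Yearly total = $1,905.96 + $3,610.56 + $2,069.16 + $2,201.40 = $9,787.08
Per month = $9,787.08 / 12 = $815.59
Reserve = 2 × $815.59 = $1,631.18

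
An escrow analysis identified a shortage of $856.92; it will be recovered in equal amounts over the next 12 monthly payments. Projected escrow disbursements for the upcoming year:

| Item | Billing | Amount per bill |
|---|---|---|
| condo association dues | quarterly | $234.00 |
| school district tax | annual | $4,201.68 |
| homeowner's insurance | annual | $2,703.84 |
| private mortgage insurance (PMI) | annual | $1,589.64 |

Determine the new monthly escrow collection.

$857.34

Condo association dues: $234.00 × 4 = $936.00/yr
School district tax: $4,201.68/yr
Homeowner's insurance: $2,703.84/yr
Private mortgage insurance (PMI): $1,589.64/yr
Total per year = $9,431.16
Monthly escrow = $9,431.16 / 12 = $785.93
Monthly shortage recovery: $856.92 / 12 = $71.41
Adjusted monthly = $785.93 + $71.41 = $857.34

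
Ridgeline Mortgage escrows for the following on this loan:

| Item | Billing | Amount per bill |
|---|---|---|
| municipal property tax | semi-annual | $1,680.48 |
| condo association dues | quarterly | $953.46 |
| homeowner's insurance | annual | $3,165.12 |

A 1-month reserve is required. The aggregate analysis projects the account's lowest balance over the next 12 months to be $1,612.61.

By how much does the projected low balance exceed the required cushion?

$750.95

Municipal property tax = $1,680.48 × 2 = $3,360.96/yr
Condo association dues = $953.46 × 4 = $3,813.84/yr
Homeowner's insurance = $3,165.12/yr
Total per year = $10,339.92
Base monthly escrow = $10,339.92 ÷ 12 = $861.66
Required cushion = 1 × $861.66 = $861.66
Surplus = $1,612.61 − $861.66 = $750.95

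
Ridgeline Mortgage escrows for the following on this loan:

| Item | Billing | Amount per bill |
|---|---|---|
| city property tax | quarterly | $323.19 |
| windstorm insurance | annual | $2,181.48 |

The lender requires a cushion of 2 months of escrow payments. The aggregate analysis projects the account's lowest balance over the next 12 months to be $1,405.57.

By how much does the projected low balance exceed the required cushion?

City property tax: $323.19 × 4 = $1,292.76
Windstorm insurance: $2,181.48
Combined annual = $1,292.76 + $2,181.48 = $3,474.24
Monthly = $3,474.24 ÷ 12 = $289.52
Required reserve = 2 × $289.52 = $579.04
Excess over cushion: $1,405.57 − $579.04 = $826.53

$826.53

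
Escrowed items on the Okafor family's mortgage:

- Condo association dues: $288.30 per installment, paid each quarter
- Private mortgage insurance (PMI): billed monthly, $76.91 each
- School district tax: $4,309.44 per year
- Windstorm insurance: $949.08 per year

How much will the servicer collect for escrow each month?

$611.22

Condo association dues = $288.30 × 4 = $1,153.20
Private mortgage insurance (PMI) = $76.91 × 12 = $922.92
School district tax = $4,309.44
Windstorm insurance = $949.08
Combined annual = $1,153.20 + $922.92 + $4,309.44 + $949.08 = $7,334.64
Per month = $7,334.64 ÷ 12 = $611.22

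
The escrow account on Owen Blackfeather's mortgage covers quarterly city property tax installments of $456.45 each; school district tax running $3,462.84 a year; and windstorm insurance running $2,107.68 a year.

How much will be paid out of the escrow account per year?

City property tax — $456.45 × 4 = $1,825.80
School district tax — $3,462.84
Windstorm insurance — $2,107.68
Total per year = $7,396.32

$7,396.32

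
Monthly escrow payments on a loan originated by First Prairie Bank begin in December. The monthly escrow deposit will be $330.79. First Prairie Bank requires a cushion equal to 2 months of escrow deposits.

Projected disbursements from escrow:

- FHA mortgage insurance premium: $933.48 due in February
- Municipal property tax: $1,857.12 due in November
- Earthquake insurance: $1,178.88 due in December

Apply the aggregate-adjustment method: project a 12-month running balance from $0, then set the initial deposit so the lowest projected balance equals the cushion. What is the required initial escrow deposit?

$1,781.57

Cushion = 2 × $330.79 = $661.58
Trial balance (start $0, +$330.79 each month, − disbursements):
  Dec: +$330.79 − $1,178.88 → -$848.09
  Jan: +$330.79 → -$517.30
  Feb: +$330.79 − $933.48 → -$1,119.99
  Mar: +$330.79 → -$789.20
  Apr: +$330.79 → -$458.41
  May: +$330.79 → -$127.62
  Jun: +$330.79 → $203.17
  Jul: +$330.79 → $533.96
  Aug: +$330.79 → $864.75
  Sep: +$330.79 → $1,195.54
  Oct: +$330.79 → $1,526.33
  Nov: +$330.79 − $1,857.12 → $0.00
Lowest trial balance = -$1,119.99 (Feb)
Initial deposit = cushion − low point = $661.58 − (-$1,119.99) = $1,781.57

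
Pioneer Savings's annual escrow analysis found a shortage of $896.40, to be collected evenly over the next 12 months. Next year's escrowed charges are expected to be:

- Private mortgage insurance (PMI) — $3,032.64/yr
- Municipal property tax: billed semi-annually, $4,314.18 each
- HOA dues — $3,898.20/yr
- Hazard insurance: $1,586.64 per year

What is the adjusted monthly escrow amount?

$1,503.52

Private mortgage insurance (PMI): $3,032.64 per year
Municipal property tax: $4,314.18 × 2 = $8,628.36 per year
HOA dues: $3,898.20 per year
Hazard insurance: $1,586.64 per year
Combined annual = $3,032.64 + $8,628.36 + $3,898.20 + $1,586.64 = $17,145.84
Base monthly escrow = $17,145.84 / 12 = $1,428.82
Shortage spread = $896.40 ÷ 12 = $74.70/mo
New monthly escrow = $1,428.82 + $74.70 = $1,503.52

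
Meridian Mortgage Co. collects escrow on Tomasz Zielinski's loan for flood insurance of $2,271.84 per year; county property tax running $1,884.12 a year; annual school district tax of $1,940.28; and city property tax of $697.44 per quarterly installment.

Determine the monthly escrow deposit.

$740.50

Flood insurance = $2,271.84 per year
County property tax = $1,884.12 per year
School district tax = $1,940.28 per year
City property tax = $697.44 × 4 = $2,789.76 per year
Yearly total = $2,271.84 + $1,884.12 + $1,940.28 + $2,789.76 = $8,886.00
Monthly escrow = $8,886.00 / 12 = $740.50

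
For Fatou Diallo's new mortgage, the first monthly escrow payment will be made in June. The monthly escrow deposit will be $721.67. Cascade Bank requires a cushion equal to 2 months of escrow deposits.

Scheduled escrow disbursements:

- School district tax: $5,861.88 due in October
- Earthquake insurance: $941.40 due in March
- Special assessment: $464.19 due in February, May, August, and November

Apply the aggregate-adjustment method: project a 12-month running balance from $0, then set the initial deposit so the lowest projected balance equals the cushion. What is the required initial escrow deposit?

$4,161.06

Cushion = 2 × $721.67 = $1,443.34
Trial balance (start $0, +$721.67 each month, − disbursements):
  Jun: +$721.67 → $721.67
  Jul: +$721.67 → $1,443.34
  Aug: +$721.67 − $464.19 → $1,700.82
  Sep: +$721.67 → $2,422.49
  Oct: +$721.67 − $5,861.88 → -$2,717.72
  Nov: +$721.67 − $464.19 → -$2,460.24
  Dec: +$721.67 → -$1,738.57
  Jan: +$721.67 → -$1,016.90
  Feb: +$721.67 − $464.19 → -$759.42
  Mar: +$721.67 − $941.40 → -$979.15
  Apr: +$721.67 → -$257.48
  May: +$721.67 − $464.19 → $0.00
Lowest trial balance = -$2,717.72 (Oct)
Initial deposit = cushion − low point = $1,443.34 − (-$2,717.72) = $4,161.06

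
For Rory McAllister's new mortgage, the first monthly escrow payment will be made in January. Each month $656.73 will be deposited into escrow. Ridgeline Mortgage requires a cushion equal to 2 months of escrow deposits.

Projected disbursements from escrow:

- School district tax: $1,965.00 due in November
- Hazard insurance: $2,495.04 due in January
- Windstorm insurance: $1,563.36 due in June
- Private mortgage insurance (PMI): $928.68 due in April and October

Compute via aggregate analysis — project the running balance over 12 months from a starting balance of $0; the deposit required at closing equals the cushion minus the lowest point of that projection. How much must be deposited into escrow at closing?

$3,151.77

Cushion = 2 × $656.73 = $1,313.46
Trial balance (start $0, +$656.73 each month, − disbursements):
  Jan: +$656.73 − $2,495.04 → -$1,838.31
  Feb: +$656.73 → -$1,181.58
  Mar: +$656.73 → -$524.85
  Apr: +$656.73 − $928.68 → -$796.80
  May: +$656.73 → -$140.07
  Jun: +$656.73 − $1,563.36 → -$1,046.70
  Jul: +$656.73 → -$389.97
  Aug: +$656.73 → $266.76
  Sep: +$656.73 → $923.49
  Oct: +$656.73 − $928.68 → $651.54
  Nov: +$656.73 − $1,965.00 → -$656.73
  Dec: +$656.73 → $0.00
Lowest trial balance = -$1,838.31 (Jan)
Initial deposit = cushion − low point = $1,313.46 − (-$1,838.31) = $3,151.77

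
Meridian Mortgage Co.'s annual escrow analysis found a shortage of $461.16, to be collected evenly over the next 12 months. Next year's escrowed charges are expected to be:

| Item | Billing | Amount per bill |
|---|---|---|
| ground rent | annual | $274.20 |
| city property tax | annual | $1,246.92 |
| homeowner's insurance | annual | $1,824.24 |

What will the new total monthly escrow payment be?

$317.21

Ground rent — $274.20 per year
City property tax — $1,246.92 per year
Homeowner's insurance — $1,824.24 per year
Total annual escrow = $274.20 + $1,246.92 + $1,824.24 = $3,345.36
Per month = $3,345.36 / 12 = $278.78
Shortage per month = $461.16 / 12 = $38.43
New monthly escrow = $278.78 + $38.43 = $317.21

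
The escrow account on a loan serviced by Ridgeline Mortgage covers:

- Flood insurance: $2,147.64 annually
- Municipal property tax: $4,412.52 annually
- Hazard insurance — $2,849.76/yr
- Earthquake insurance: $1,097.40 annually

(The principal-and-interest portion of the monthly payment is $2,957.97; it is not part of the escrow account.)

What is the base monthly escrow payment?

$875.61

Flood insurance: $2,147.64/yr
Municipal property tax: $4,412.52/yr
Hazard insurance: $2,849.76/yr
Earthquake insurance: $1,097.40/yr
Yearly total = $2,147.64 + $4,412.52 + $2,849.76 + $1,097.40 = $10,507.32
Monthly escrow = $10,507.32 / 12 = $875.61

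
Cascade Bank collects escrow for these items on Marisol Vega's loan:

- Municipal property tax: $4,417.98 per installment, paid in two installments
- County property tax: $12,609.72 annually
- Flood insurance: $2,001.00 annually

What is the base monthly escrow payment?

Municipal property tax = $4,417.98 × 2 = $8,835.96 per year
County property tax = $12,609.72 per year
Flood insurance = $2,001.00 per year
Yearly total = $8,835.96 + $12,609.72 + $2,001.00 = $23,446.68
Monthly escrow = $23,446.68 / 12 = $1,953.89

$1,953.89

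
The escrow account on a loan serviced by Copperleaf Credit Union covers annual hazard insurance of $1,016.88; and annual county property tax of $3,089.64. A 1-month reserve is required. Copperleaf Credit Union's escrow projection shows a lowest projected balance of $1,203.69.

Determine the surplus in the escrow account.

$861.48

Hazard insurance: $1,016.88 per year
County property tax: $3,089.64 per year
Total per year = $4,106.52
Monthly = $4,106.52 / 12 = $342.21
Required cushion = 1 × $342.21 = $342.21
Excess over cushion: $1,203.69 − $342.21 = $861.48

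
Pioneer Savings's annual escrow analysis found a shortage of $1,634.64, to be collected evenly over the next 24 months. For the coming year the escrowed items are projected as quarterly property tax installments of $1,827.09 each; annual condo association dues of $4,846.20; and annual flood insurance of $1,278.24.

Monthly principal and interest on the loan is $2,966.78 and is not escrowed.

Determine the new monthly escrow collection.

Property tax — $1,827.09 × 4 = $7,308.36 annually
Condo association dues — $4,846.20 annually
Flood insurance — $1,278.24 annually
Yearly total = $7,308.36 + $4,846.20 + $1,278.24 = $13,432.80
Monthly escrow = $13,432.80 ÷ 12 = $1,119.40
Shortage per month = $1,634.64 / 24 = $68.11
Adjusted monthly = $1,119.40 + $68.11 = $1,187.51

$1,187.51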